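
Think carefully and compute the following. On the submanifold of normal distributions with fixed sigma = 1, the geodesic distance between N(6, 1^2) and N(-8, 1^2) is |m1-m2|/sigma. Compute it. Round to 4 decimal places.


On the fixed-variance normal subfamily, geodesic distance = |m1-m2|/sigma.
|6 - -8| = 14.
sigma = 1.
d = 14/1 = 14.0000

14.0000


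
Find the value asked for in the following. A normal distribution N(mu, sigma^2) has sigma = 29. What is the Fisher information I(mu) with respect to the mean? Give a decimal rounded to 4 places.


The Fisher information for the mean of a normal distribution is I(mu) = 1/sigma^2.
sigma = 29, so sigma^2 = 841.
I(mu) = 1/841 = 0.0012

0.0012


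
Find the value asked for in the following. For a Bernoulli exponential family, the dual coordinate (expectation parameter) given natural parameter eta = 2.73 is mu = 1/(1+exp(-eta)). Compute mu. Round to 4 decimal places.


Dual coordinate (expectation parameter) for Bernoulli:
mu = 1/(1+exp(-eta)).
eta = 2.73.
exp(-eta) = exp(-2.73) = 0.065219.
mu = 1/(1+0.065219) = 0.9388

0.9388


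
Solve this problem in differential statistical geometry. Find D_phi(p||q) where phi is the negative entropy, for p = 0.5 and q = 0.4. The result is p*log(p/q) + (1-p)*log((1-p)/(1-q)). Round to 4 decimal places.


Bregman divergence with negative entropy generator:
D = p*log(p/q) + (1-p)*log((1-p)/(1-q)).
p = 0.5, q = 0.4.
p*log(p/q) = 0.5*log(0.5/0.4) = 0.111572.
(1-p)*log((1-p)/(1-q)) = 0.5*log(0.5/0.6) = -0.091161.
D = 0.111572 + -0.091161 = 0.0204

0.0204


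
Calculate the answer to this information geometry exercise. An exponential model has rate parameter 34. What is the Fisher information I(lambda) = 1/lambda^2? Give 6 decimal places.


Fisher information for exponential: I(lambda) = 1/lambda^2.
lambda = 34, lambda^2 = 1156.
I = 1/1156 = 0.000865

0.000865


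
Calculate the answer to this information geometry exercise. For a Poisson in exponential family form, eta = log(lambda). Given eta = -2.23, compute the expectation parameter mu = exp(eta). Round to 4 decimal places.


Expectation parameter for Poisson exponential family:
mu = exp(eta).
eta = -2.23.
mu = exp(-2.23) = 0.1075

0.1075


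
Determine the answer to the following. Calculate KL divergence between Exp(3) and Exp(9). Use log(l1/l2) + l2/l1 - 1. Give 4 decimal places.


KL divergence for exponential family:
KL = log(l1/l2) + l2/l1 - 1.
log(3/9) = -1.098612.
9/3 = 3.0.
KL = -1.098612 + 3.0 - 1 = 0.9014

0.9014


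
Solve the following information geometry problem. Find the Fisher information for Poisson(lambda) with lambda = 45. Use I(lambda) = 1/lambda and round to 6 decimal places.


Fisher information for Poisson: I(lambda) = 1/lambda.
lambda = 45.
I(lambda) = 1/45 = 0.022222

0.022222


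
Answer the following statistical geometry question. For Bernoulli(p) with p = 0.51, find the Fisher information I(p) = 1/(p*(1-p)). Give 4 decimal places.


For Bernoulli(p), Fisher information is I(p) = 1/(p*(1-p)).
p = 0.51, 1-p = 0.49.
p*(1-p) = 0.2499.
I(p) = 1/0.2499 = 4.0016

4.0016


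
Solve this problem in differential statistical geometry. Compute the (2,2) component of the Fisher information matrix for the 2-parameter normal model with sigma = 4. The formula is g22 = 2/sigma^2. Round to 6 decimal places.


For the 2-parameter normal family, the Fisher metric has:
  g11 = 1/sigma^2, g22 = 2/sigma^2.
sigma = 4, sigma^2 = 16.
g22 = 0.125000

0.125000


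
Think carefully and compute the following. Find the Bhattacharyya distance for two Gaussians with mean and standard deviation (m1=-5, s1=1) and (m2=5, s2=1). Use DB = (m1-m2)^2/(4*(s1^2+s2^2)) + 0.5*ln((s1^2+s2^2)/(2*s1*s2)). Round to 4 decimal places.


Bhattacharyya distance between two Gaussians:
DB = (m1-m2)^2/(4*(s1^2+s2^2)) + (1/2)*ln((s1^2+s2^2)/(2*s1*s2)).
(m1-m2)^2 = (-10)^2 = 100.
s1^2+s2^2 = 1 + 1 = 2.
term1 = 100/8 = 12.5.
term2 = 0.5*ln(2/2.0) = 0.0.
DB = 12.5 + 0.0 = 12.5000

12.5000


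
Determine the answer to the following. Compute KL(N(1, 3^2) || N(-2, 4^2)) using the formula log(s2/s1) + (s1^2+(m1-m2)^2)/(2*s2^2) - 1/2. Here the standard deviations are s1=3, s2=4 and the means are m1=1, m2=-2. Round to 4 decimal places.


KL divergence between normal distributions:
KL = log(s2/s1) + (s1^2 + (m1-m2)^2)/(2*s2^2) - 1/2.
log(4/3) = 0.287682.
(3^2 + (1--2)^2)/(2*4^2) = (9 + 9)/32 = 0.5625.
KL = 0.287682 + 0.5625 - 0.5 = 0.3502

0.3502


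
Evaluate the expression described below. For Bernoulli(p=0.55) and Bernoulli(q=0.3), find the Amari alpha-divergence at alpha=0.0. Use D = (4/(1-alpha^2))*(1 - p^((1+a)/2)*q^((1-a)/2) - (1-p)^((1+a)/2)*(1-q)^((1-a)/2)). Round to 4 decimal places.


Amari alpha-divergence:
D = (4/(1-alpha^2))*(1 - p^((1+a)/2)*q^((1-a)/2) - (1-p)^((1+a)/2)*(1-q)^((1-a)/2)).
alpha = 0.0, p = 0.55, q = 0.3.
e1 = (1+alpha)/2 = 0.5, e2 = (1-alpha)/2 = 0.5.
t1 = p^e1 * q^e2 = 0.55^0.5 * 0.3^0.5 = 0.406202.
t2 = (1-p)^e1 * (1-q)^e2 = 0.45^0.5 * 0.7^0.5 = 0.561249.
4/(1-alpha^2) = 4.0.
D = 4.0*(1 - 0.406202 - 0.561249) = 0.1302

0.1302


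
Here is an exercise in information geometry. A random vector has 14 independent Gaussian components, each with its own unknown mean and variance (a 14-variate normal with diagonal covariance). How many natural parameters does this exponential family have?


Exponential family dimension calculation:
Each univariate normal has two natural parameters (mu/sigma^2 and -1/(2 sigma^2)).
With 14 independent components, dim = 2 * 14 = 28.

28


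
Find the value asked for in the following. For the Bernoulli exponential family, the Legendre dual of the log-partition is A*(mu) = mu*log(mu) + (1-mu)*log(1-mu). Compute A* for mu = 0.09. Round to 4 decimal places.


Legendre transform for Bernoulli:
A*(mu) = mu*log(mu) + (1-mu)*log(1-mu).
mu = 0.09, 1-mu = 0.91.
mu*log(mu) = 0.09*log(0.09) = -0.216715.
(1-mu)*log(1-mu) = 0.91*log(0.91) = -0.085823.
A* = -0.216715 + -0.085823 = -0.3025

-0.3025


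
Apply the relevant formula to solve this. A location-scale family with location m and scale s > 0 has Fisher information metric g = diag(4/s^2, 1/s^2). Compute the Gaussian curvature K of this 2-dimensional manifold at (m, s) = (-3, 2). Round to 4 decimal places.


The metric has the form g = (A dm^2 + B ds^2)/s^2 with A = 4, B = 1.
Substitute u = sqrt(A/B)*m: g = B*(du^2 + ds^2)/s^2, i.e. B times the
Poincare upper half-plane metric, which has constant Gaussian curvature -1.
Scaling a 2D metric by a constant c divides the Gaussian curvature by c,
so K = -1/B = -1/(1) = -1.0000 everywhere (the point (m, s) = (-3, 2) is irrelevant:
the curvature is constant).
The requested Gaussian curvature is K = -1.0000.

-1.0000


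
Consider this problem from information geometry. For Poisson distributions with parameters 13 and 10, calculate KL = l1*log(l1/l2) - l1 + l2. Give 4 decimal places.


KL divergence for Poisson:
KL = l1*log(l1/l2) - l1 + l2.
l1 = 13, l2 = 10.
log(13/10) = 0.262364.
l1*log(l1/l2) = 13 * 0.262364 = 3.410735.
KL = 3.410735 - 13 + 10 = 0.4107

0.4107


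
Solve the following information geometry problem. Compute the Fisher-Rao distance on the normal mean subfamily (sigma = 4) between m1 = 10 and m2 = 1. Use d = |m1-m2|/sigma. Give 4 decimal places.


On the fixed-variance normal subfamily, geodesic distance = |m1-m2|/sigma.
|10 - 1| = 9.
sigma = 4.
d = 9/4 = 2.2500

2.2500


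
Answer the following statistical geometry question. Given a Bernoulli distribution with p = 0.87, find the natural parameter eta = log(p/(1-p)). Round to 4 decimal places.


Natural parameter for Bernoulli: eta = log(p/(1-p)).
p = 0.87, 1-p = 0.13.
p/(1-p) = 6.692308.
eta = log(6.692308) = 1.9010

1.9010


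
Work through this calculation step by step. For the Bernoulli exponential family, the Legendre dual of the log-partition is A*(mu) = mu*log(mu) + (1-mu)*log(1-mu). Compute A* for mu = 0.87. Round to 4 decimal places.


Legendre transform for Bernoulli:
A*(mu) = mu*log(mu) + (1-mu)*log(1-mu).
mu = 0.87, 1-mu = 0.13.
mu*log(mu) = 0.87*log(0.87) = -0.121158.
(1-mu)*log(1-mu) = 0.13*log(0.13) = -0.265229.
A* = -0.121158 + -0.265229 = -0.3864

-0.3864


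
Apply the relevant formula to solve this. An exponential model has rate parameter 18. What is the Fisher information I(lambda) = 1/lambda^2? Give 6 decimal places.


Fisher information for exponential: I(lambda) = 1/lambda^2.
lambda = 18, lambda^2 = 324.
I = 1/324 = 0.003086

0.003086


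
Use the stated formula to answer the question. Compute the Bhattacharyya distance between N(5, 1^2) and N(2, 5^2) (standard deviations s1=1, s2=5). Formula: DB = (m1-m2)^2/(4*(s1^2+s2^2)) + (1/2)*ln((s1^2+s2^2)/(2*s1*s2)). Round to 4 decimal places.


Bhattacharyya distance between two Gaussians:
DB = (m1-m2)^2/(4*(s1^2+s2^2)) + (1/2)*ln((s1^2+s2^2)/(2*s1*s2)).
(m1-m2)^2 = (3)^2 = 9.
s1^2+s2^2 = 1 + 25 = 26.
term1 = 9/104 = 0.086538.
term2 = 0.5*ln(26/10.0) = 0.477756.
DB = 0.086538 + 0.477756 = 0.5643

0.5643


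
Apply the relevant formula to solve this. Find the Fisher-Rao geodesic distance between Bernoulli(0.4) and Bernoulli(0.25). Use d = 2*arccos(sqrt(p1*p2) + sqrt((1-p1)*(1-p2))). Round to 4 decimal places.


Geodesic distance on Bernoulli manifold:
d(p1,p2) = 2*arccos(sqrt(p1*p2) + sqrt((1-p1)*(1-p2))).
sqrt(p1*p2) = sqrt(0.4*0.25) = 0.316228.
sqrt((1-p1)*(1-p2)) = sqrt(0.6*0.75) = 0.67082.
arg = 0.316228 + 0.67082 = 0.987048.
d = 2*arccos(0.987048) = 0.3222

0.3222


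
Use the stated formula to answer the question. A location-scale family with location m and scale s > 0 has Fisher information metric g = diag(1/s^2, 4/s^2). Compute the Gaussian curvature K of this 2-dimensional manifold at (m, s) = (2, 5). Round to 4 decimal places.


The metric has the form g = (A dm^2 + B ds^2)/s^2 with A = 1, B = 4.
Substitute u = sqrt(A/B)*m: g = B*(du^2 + ds^2)/s^2, i.e. B times the
Poincare upper half-plane metric, which has constant Gaussian curvature -1.
Scaling a 2D metric by a constant c divides the Gaussian curvature by c,
so K = -1/B = -1/(4) = -0.2500 everywhere (the point (m, s) = (2, 5) is irrelevant:
the curvature is constant).
The requested Gaussian curvature is K = -0.2500.

-0.2500


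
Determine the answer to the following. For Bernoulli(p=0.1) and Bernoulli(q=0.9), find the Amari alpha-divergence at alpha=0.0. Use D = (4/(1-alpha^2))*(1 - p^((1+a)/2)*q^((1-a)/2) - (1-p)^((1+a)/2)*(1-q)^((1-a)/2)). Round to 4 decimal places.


Amari alpha-divergence:
D = (4/(1-alpha^2))*(1 - p^((1+a)/2)*q^((1-a)/2) - (1-p)^((1+a)/2)*(1-q)^((1-a)/2)).
alpha = 0.0, p = 0.1, q = 0.9.
e1 = (1+alpha)/2 = 0.5, e2 = (1-alpha)/2 = 0.5.
t1 = p^e1 * q^e2 = 0.1^0.5 * 0.9^0.5 = 0.3.
t2 = (1-p)^e1 * (1-q)^e2 = 0.9^0.5 * 0.1^0.5 = 0.3.
4/(1-alpha^2) = 4.0.
D = 4.0*(1 - 0.3 - 0.3) = 1.6000

1.6000


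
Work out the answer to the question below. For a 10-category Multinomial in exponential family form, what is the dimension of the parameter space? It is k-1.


Exponential family dimension calculation:
For Multinomial with k=10 categories, dim = k-1 = 9.

9


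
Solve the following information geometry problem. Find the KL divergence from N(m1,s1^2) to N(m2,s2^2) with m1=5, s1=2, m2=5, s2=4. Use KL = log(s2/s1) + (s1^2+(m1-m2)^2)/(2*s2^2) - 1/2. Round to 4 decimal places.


KL divergence between normal distributions:
KL = log(s2/s1) + (s1^2 + (m1-m2)^2)/(2*s2^2) - 1/2.
log(4/2) = 0.693147.
(2^2 + (5-5)^2)/(2*4^2) = (4 + 0)/32 = 0.125.
KL = 0.693147 + 0.125 - 0.5 = 0.3181

0.3181


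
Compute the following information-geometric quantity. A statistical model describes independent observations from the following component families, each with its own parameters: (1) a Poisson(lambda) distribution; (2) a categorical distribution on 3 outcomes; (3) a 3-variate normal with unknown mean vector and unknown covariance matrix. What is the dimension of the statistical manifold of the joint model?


The dimension of a statistical manifold equals the number of free
(independent) real parameters of the model. For a product of independent
blocks the parameter counts add.
- Poisson (lambda): 1.
- categorical on 3 outcomes (probabilities sum to 1): 3-1 = 2.
- 3-variate normal: 3 (mean) + 3*4/2 = 6 (symmetric covariance) = 9.
Total = 1 + 2 + 9 = 12.
Dimension = 12

12


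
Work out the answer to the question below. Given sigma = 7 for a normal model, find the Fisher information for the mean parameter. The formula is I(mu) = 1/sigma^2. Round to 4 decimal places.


The Fisher information for the mean of a normal distribution is I(mu) = 1/sigma^2.
sigma = 7, so sigma^2 = 49.
I(mu) = 1/49 = 0.0204

0.0204


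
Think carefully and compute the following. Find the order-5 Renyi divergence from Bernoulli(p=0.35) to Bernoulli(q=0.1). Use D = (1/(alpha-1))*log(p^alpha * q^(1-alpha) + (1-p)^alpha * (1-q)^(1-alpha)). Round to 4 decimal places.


Renyi divergence of order alpha between Bernoulli distributions:
D = (1/(alpha-1))*log(p^alpha * q^(1-alpha) + (1-p)^alpha * (1-q)^(1-alpha)).
alpha = 5, p = 0.35, q = 0.1.
p^alpha * q^(1-alpha) = 0.35^5 * 0.1^-4 = 52.521875.
(1-p)^alpha * (1-q)^(1-alpha) = 0.65^5 * 0.9^-4 = 0.176847.
sum = 52.521875 + 0.176847 = 52.698722.
D = (1/4)*log(52.698722) = 0.9911

0.9911


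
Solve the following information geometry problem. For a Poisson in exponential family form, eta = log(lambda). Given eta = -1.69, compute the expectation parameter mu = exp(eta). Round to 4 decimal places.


Expectation parameter for Poisson exponential family:
mu = exp(eta).
eta = -1.69.
mu = exp(-1.69) = 0.1845

0.1845


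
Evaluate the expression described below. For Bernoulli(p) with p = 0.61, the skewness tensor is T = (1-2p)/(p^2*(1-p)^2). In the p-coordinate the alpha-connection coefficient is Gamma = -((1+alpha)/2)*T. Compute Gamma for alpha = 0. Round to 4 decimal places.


Skewness (Amari-Chentsov) tensor: T = (1-2p)/(p^2*(1-p)^2).
p = 0.61, 1-2p = -0.22, p^2 = 0.3721, (1-p)^2 = 0.1521.
T = -0.22/(0.3721 * 0.1521) = -3.887172.
In the p-coordinate, Gamma^(alpha) = Gamma^(0) - (alpha/2)*T with Gamma^(0) = (1/2)*g'(p) = -T/2,
so Gamma^(alpha) = -((1+alpha)/2)*T.
alpha = 0, -(1+alpha)/2 = -0.5.
Gamma = -0.5 * -3.887172 = 1.9436

1.9436


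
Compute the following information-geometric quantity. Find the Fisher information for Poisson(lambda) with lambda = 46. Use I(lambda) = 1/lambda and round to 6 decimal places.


Fisher information for Poisson: I(lambda) = 1/lambda.
lambda = 46.
I(lambda) = 1/46 = 0.021739

0.021739


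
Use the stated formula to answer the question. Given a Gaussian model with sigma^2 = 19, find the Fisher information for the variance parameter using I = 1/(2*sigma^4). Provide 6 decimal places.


Fisher information for variance: I(sigma^2) = 1/(2*sigma^4).
sigma^2 = 19, so sigma^4 = 361.
I = 1/(2*361) = 1/722 = 0.001385

0.001385


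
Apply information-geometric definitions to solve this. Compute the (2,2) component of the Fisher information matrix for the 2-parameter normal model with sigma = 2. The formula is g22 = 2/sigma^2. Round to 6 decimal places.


For the 2-parameter normal family, the Fisher metric has:
  g11 = 1/sigma^2, g22 = 2/sigma^2.
sigma = 2, sigma^2 = 4.
g22 = 0.500000

0.500000


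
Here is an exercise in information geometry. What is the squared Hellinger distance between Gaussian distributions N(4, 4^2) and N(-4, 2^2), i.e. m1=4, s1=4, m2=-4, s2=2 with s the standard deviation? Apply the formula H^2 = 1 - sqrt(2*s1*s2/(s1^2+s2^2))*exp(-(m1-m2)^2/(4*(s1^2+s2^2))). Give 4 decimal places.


Squared Hellinger distance for Gaussians:
H^2 = 1 - sqrt(2*s1*s2/(s1^2+s2^2)) * exp(-(m1-m2)^2/(4*(s1^2+s2^2))).
s1^2 = 16, s2^2 = 4, s1^2+s2^2 = 20.
sqrt(2*4*2/(20)) = 0.894427.
(m1-m2)^2 = (8)^2 = 64.
exp(-64/(4*20)) = exp(-0.8) = 0.449329.
H^2 = 1 - 0.894427*0.449329 = 0.5981

0.5981


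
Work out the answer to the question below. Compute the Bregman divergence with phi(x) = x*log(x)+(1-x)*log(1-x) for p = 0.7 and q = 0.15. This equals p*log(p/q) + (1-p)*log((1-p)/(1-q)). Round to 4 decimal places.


Bregman divergence with negative entropy generator:
D = p*log(p/q) + (1-p)*log((1-p)/(1-q)).
p = 0.7, q = 0.15.
p*log(p/q) = 0.7*log(0.7/0.15) = 1.078312.
(1-p)*log((1-p)/(1-q)) = 0.3*log(0.3/0.85) = -0.312436.
D = 1.078312 + -0.312436 = 0.7659

0.7659


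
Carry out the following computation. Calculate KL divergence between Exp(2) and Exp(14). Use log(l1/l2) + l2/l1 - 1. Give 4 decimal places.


KL divergence for exponential family:
KL = log(l1/l2) + l2/l1 - 1.
log(2/14) = -1.94591.
14/2 = 7.0.
KL = -1.94591 + 7.0 - 1 = 4.0541

4.0541


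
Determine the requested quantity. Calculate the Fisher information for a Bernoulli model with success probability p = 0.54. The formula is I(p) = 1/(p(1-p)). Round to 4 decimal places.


For Bernoulli(p), Fisher information is I(p) = 1/(p*(1-p)).
p = 0.54, 1-p = 0.46.
p*(1-p) = 0.2484.
I(p) = 1/0.2484 = 4.0258

4.0258


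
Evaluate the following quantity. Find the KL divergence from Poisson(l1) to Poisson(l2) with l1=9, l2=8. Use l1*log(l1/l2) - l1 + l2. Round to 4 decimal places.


KL divergence for Poisson:
KL = l1*log(l1/l2) - l1 + l2.
l1 = 9, l2 = 8.
log(9/8) = 0.117783.
l1*log(l1/l2) = 9 * 0.117783 = 1.060047.
KL = 1.060047 - 9 + 8 = 0.0600

0.0600


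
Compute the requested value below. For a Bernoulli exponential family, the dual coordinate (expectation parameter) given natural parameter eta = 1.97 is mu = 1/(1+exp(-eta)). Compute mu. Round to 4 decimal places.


Dual coordinate (expectation parameter) for Bernoulli:
mu = 1/(1+exp(-eta)).
eta = 1.97.
exp(-eta) = exp(-1.97) = 0.139457.
mu = 1/(1+0.139457) = 0.8776

0.8776


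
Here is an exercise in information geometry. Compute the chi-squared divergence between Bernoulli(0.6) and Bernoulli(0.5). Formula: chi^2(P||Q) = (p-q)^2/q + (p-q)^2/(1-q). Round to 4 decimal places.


Chi-squared divergence between Bernoulli distributions:
chi^2 = (p-q)^2/q + (p-q)^2/(1-q).
p = 0.6, q = 0.5, p-q = 0.1.
(p-q)^2 = 0.01.
term1 = 0.01/0.5 = 0.02.
term2 = 0.01/0.5 = 0.02.
chi^2 = 0.02 + 0.02 = 0.0400

0.0400


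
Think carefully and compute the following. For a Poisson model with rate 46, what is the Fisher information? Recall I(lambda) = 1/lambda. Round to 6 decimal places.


Fisher information for Poisson: I(lambda) = 1/lambda.
lambda = 46.
I(lambda) = 1/46 = 0.021739

0.021739


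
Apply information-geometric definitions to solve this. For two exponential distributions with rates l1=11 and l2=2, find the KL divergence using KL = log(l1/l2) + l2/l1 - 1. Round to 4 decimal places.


KL divergence for exponential family:
KL = log(l1/l2) + l2/l1 - 1.
log(11/2) = 1.704748.
2/11 = 0.181818.
KL = 1.704748 + 0.181818 - 1 = 0.8866

0.8866


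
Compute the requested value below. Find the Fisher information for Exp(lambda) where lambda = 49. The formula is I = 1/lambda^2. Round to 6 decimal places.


Fisher information for exponential: I(lambda) = 1/lambda^2.
lambda = 49, lambda^2 = 2401.
I = 1/2401 = 0.000416

0.000416


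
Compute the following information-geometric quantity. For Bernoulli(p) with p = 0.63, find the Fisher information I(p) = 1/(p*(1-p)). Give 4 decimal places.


For Bernoulli(p), Fisher information is I(p) = 1/(p*(1-p)).
p = 0.63, 1-p = 0.37.
p*(1-p) = 0.2331.
I(p) = 1/0.2331 = 4.2900

4.2900


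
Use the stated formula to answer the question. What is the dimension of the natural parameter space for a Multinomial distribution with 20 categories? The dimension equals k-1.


Exponential family dimension calculation:
For Multinomial with k=20 categories, dim = k-1 = 19.

19


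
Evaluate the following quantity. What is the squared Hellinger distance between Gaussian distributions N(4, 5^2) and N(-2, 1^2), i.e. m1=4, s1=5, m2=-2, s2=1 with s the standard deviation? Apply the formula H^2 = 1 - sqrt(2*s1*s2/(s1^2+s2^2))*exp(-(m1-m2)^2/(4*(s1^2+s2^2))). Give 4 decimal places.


Squared Hellinger distance for Gaussians:
H^2 = 1 - sqrt(2*s1*s2/(s1^2+s2^2)) * exp(-(m1-m2)^2/(4*(s1^2+s2^2))).
s1^2 = 25, s2^2 = 1, s1^2+s2^2 = 26.
sqrt(2*5*1/(26)) = 0.620174.
(m1-m2)^2 = (6)^2 = 36.
exp(-36/(4*26)) = exp(-0.346154) = 0.707404.
H^2 = 1 - 0.620174*0.707404 = 0.5613

0.5613


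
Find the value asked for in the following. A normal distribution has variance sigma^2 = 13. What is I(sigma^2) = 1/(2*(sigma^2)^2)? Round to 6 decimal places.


Fisher information for variance: I(sigma^2) = 1/(2*sigma^4).
sigma^2 = 13, so sigma^4 = 169.
I = 1/(2*169) = 1/338 = 0.002959

0.002959


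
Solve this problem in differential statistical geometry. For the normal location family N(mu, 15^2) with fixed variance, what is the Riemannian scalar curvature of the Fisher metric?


This family has a single free parameter, so its statistical manifold
is 1-dimensional. The Riemann curvature tensor of any 1-dimensional
Riemannian manifold vanishes identically, so R = 0.

0


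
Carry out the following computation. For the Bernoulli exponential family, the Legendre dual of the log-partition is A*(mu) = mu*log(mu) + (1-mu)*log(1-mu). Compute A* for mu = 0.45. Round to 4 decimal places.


Legendre transform for Bernoulli:
A*(mu) = mu*log(mu) + (1-mu)*log(1-mu).
mu = 0.45, 1-mu = 0.55.
mu*log(mu) = 0.45*log(0.45) = -0.359328.
(1-mu)*log(1-mu) = 0.55*log(0.55) = -0.32881.
A* = -0.359328 + -0.32881 = -0.6881

-0.6881


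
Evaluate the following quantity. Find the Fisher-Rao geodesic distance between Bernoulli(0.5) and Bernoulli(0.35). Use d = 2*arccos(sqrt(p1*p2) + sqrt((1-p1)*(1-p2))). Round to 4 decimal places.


Geodesic distance on Bernoulli manifold:
d(p1,p2) = 2*arccos(sqrt(p1*p2) + sqrt((1-p1)*(1-p2))).
sqrt(p1*p2) = sqrt(0.5*0.35) = 0.41833.
sqrt((1-p1)*(1-p2)) = sqrt(0.5*0.65) = 0.570088.
arg = 0.41833 + 0.570088 = 0.988418.
d = 2*arccos(0.988418) = 0.3047

0.3047


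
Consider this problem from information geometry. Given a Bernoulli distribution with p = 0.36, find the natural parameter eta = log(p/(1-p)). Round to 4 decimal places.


Natural parameter for Bernoulli: eta = log(p/(1-p)).
p = 0.36, 1-p = 0.64.
p/(1-p) = 0.5625.
eta = log(0.5625) = -0.5754

-0.5754


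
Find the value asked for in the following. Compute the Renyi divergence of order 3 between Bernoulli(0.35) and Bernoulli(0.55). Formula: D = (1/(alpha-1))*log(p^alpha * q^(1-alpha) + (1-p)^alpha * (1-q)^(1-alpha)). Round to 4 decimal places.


Renyi divergence of order alpha between Bernoulli distributions:
D = (1/(alpha-1))*log(p^alpha * q^(1-alpha) + (1-p)^alpha * (1-q)^(1-alpha)).
alpha = 3, p = 0.35, q = 0.55.
p^alpha * q^(1-alpha) = 0.35^3 * 0.55^-2 = 0.141736.
(1-p)^alpha * (1-q)^(1-alpha) = 0.65^3 * 0.45^-2 = 1.356173.
sum = 0.141736 + 1.356173 = 1.497908.
D = (1/2)*log(1.497908) = 0.2020

0.2020


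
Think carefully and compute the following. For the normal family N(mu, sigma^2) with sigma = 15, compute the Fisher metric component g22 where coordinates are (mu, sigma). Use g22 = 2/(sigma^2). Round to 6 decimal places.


For the 2-parameter normal family, the Fisher metric has:
  g11 = 1/sigma^2, g22 = 2/sigma^2.
sigma = 15, sigma^2 = 225.
g22 = 0.008889

0.008889


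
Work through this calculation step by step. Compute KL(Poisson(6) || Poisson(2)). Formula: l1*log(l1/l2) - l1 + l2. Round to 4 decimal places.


KL divergence for Poisson:
KL = l1*log(l1/l2) - l1 + l2.
l1 = 6, l2 = 2.
log(6/2) = 1.098612.
l1*log(l1/l2) = 6 * 1.098612 = 6.591674.
KL = 6.591674 - 6 + 2 = 2.5917

2.5917


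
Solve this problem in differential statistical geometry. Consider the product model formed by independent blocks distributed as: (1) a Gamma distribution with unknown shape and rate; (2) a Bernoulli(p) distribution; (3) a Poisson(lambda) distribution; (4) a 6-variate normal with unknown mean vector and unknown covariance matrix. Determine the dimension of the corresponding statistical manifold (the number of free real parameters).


The dimension of a statistical manifold equals the number of free
(independent) real parameters of the model. For a product of independent
blocks the parameter counts add.
- Gamma (shape, rate): 2.
- Bernoulli (p): 1.
- Poisson (lambda): 1.
- 6-variate normal: 6 (mean) + 6*7/2 = 21 (symmetric covariance) = 27.
Total = 2 + 1 + 1 + 27 = 31.
Dimension = 31

31


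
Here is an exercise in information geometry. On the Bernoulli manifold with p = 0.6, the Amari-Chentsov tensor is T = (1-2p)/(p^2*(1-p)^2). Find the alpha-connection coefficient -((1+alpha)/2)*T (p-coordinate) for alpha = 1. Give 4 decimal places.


Skewness (Amari-Chentsov) tensor: T = (1-2p)/(p^2*(1-p)^2).
p = 0.6, 1-2p = -0.2, p^2 = 0.36, (1-p)^2 = 0.16.
T = -0.2/(0.36 * 0.16) = -3.472222.
In the p-coordinate, Gamma^(alpha) = Gamma^(0) - (alpha/2)*T with Gamma^(0) = (1/2)*g'(p) = -T/2,
so Gamma^(alpha) = -((1+alpha)/2)*T.
alpha = 1, -(1+alpha)/2 = -1.0.
Gamma = -1.0 * -3.472222 = 3.4722

3.4722


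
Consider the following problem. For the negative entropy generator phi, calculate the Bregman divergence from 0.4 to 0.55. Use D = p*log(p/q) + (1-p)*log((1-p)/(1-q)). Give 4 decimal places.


Bregman divergence with negative entropy generator:
D = p*log(p/q) + (1-p)*log((1-p)/(1-q)).
p = 0.4, q = 0.55.
p*log(p/q) = 0.4*log(0.4/0.55) = -0.127381.
(1-p)*log((1-p)/(1-q)) = 0.6*log(0.6/0.45) = 0.172609.
D = -0.127381 + 0.172609 = 0.0452

0.0452


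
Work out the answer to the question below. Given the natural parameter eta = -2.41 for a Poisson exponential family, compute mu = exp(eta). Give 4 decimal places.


Expectation parameter for Poisson exponential family:
mu = exp(eta).
eta = -2.41.
mu = exp(-2.41) = 0.0898

0.0898


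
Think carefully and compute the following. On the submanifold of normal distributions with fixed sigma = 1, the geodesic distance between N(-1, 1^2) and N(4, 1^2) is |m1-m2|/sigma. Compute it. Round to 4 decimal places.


On the fixed-variance normal subfamily, geodesic distance = |m1-m2|/sigma.
|-1 - 4| = 5.
sigma = 1.
d = 5/1 = 5.0000

5.0000


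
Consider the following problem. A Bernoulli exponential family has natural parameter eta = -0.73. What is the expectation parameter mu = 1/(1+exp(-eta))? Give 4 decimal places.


Dual coordinate (expectation parameter) for Bernoulli:
mu = 1/(1+exp(-eta)).
eta = -0.73.
exp(-eta) = exp(0.73) = 2.075081.
mu = 1/(1+2.075081) = 0.3252

0.3252


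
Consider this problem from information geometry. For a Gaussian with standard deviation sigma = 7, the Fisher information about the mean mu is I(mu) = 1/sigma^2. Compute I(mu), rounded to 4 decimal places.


The Fisher information for the mean of a normal distribution is I(mu) = 1/sigma^2.
sigma = 7, so sigma^2 = 49.
I(mu) = 1/49 = 0.0204

0.0204


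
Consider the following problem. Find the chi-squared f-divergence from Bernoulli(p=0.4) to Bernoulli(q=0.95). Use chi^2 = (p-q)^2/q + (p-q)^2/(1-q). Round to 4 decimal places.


Chi-squared divergence between Bernoulli distributions:
chi^2 = (p-q)^2/q + (p-q)^2/(1-q).
p = 0.4, q = 0.95, p-q = -0.55.
(p-q)^2 = 0.3025.
term1 = 0.3025/0.95 = 0.318421.
term2 = 0.3025/0.05 = 6.05.
chi^2 = 0.318421 + 6.05 = 6.3684

6.3684


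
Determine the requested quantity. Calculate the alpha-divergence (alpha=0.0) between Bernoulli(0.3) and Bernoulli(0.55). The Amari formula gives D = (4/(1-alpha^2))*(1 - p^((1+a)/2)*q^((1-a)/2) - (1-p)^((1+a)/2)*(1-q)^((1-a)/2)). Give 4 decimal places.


Amari alpha-divergence:
D = (4/(1-alpha^2))*(1 - p^((1+a)/2)*q^((1-a)/2) - (1-p)^((1+a)/2)*(1-q)^((1-a)/2)).
alpha = 0.0, p = 0.3, q = 0.55.
e1 = (1+alpha)/2 = 0.5, e2 = (1-alpha)/2 = 0.5.
t1 = p^e1 * q^e2 = 0.3^0.5 * 0.55^0.5 = 0.406202.
t2 = (1-p)^e1 * (1-q)^e2 = 0.7^0.5 * 0.45^0.5 = 0.561249.
4/(1-alpha^2) = 4.0.
D = 4.0*(1 - 0.406202 - 0.561249) = 0.1302

0.1302


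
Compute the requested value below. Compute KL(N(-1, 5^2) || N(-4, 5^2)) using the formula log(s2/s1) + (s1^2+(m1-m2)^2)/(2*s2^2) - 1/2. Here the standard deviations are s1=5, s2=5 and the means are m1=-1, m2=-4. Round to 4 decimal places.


KL divergence between normal distributions:
KL = log(s2/s1) + (s1^2 + (m1-m2)^2)/(2*s2^2) - 1/2.
log(5/5) = 0.0.
(5^2 + (-1--4)^2)/(2*5^2) = (25 + 9)/50 = 0.68.
KL = 0.0 + 0.68 - 0.5 = 0.1800

0.1800


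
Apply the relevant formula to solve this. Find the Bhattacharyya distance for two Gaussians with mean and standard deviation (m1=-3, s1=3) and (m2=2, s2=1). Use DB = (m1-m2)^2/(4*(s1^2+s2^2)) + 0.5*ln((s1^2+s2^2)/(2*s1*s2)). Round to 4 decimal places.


Bhattacharyya distance between two Gaussians:
DB = (m1-m2)^2/(4*(s1^2+s2^2)) + (1/2)*ln((s1^2+s2^2)/(2*s1*s2)).
(m1-m2)^2 = (-5)^2 = 25.
s1^2+s2^2 = 9 + 1 = 10.
term1 = 25/40 = 0.625.
term2 = 0.5*ln(10/6.0) = 0.255413.
DB = 0.625 + 0.255413 = 0.8804

0.8804


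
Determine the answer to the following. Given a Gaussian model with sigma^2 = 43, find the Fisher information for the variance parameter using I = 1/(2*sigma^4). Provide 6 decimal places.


Fisher information for variance: I(sigma^2) = 1/(2*sigma^4).
sigma^2 = 43, so sigma^4 = 1849.
I = 1/(2*1849) = 1/3698 = 0.000270

0.000270


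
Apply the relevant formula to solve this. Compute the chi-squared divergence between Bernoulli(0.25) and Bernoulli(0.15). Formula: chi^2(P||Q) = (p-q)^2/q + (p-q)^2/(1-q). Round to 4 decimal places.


Chi-squared divergence between Bernoulli distributions:
chi^2 = (p-q)^2/q + (p-q)^2/(1-q).
p = 0.25, q = 0.15, p-q = 0.1.
(p-q)^2 = 0.01.
term1 = 0.01/0.15 = 0.066667.
term2 = 0.01/0.85 = 0.011765.
chi^2 = 0.066667 + 0.011765 = 0.0784

0.0784


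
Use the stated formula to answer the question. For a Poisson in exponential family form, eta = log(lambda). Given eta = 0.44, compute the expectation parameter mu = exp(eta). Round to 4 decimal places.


Expectation parameter for Poisson exponential family:
mu = exp(eta).
eta = 0.44.
mu = exp(0.44) = 1.5527

1.5527


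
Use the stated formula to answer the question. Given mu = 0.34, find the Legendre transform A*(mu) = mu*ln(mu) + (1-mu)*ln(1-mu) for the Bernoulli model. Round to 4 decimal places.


Legendre transform for Bernoulli:
A*(mu) = mu*log(mu) + (1-mu)*log(1-mu).
mu = 0.34, 1-mu = 0.66.
mu*log(mu) = 0.34*log(0.34) = -0.366795.
(1-mu)*log(1-mu) = 0.66*log(0.66) = -0.27424.
A* = -0.366795 + -0.27424 = -0.6410

-0.6410


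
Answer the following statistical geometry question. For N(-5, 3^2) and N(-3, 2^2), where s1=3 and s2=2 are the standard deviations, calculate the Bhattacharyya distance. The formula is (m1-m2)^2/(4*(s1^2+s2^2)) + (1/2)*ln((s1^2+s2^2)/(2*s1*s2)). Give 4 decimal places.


Bhattacharyya distance between two Gaussians:
DB = (m1-m2)^2/(4*(s1^2+s2^2)) + (1/2)*ln((s1^2+s2^2)/(2*s1*s2)).
(m1-m2)^2 = (-2)^2 = 4.
s1^2+s2^2 = 9 + 4 = 13.
term1 = 4/52 = 0.076923.
term2 = 0.5*ln(13/12.0) = 0.040021.
DB = 0.076923 + 0.040021 = 0.1169

0.1169


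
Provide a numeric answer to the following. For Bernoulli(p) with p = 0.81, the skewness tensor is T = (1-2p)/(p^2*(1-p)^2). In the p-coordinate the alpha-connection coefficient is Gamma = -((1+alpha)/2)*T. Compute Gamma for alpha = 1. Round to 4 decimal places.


Skewness (Amari-Chentsov) tensor: T = (1-2p)/(p^2*(1-p)^2).
p = 0.81, 1-2p = -0.62, p^2 = 0.6561, (1-p)^2 = 0.0361.
T = -0.62/(0.6561 * 0.0361) = -26.176673.
In the p-coordinate, Gamma^(alpha) = Gamma^(0) - (alpha/2)*T with Gamma^(0) = (1/2)*g'(p) = -T/2,
so Gamma^(alpha) = -((1+alpha)/2)*T.
alpha = 1, -(1+alpha)/2 = -1.0.
Gamma = -1.0 * -26.176673 = 26.1767

26.1767


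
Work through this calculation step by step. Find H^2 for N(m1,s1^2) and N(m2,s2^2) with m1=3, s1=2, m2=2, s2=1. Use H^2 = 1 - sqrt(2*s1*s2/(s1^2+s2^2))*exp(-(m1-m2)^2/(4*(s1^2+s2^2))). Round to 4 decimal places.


Squared Hellinger distance for Gaussians:
H^2 = 1 - sqrt(2*s1*s2/(s1^2+s2^2)) * exp(-(m1-m2)^2/(4*(s1^2+s2^2))).
s1^2 = 4, s2^2 = 1, s1^2+s2^2 = 5.
sqrt(2*2*1/(5)) = 0.894427.
(m1-m2)^2 = (1)^2 = 1.
exp(-1/(4*5)) = exp(-0.05) = 0.951229.
H^2 = 1 - 0.894427*0.951229 = 0.1492

0.1492


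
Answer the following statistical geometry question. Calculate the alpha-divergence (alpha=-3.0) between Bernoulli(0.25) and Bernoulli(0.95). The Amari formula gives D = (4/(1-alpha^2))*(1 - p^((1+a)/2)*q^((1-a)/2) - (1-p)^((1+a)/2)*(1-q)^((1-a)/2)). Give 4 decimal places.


Amari alpha-divergence:
D = (4/(1-alpha^2))*(1 - p^((1+a)/2)*q^((1-a)/2) - (1-p)^((1+a)/2)*(1-q)^((1-a)/2)).
alpha = -3.0, p = 0.25, q = 0.95.
e1 = (1+alpha)/2 = -1.0, e2 = (1-alpha)/2 = 2.0.
t1 = p^e1 * q^e2 = 0.25^-1.0 * 0.95^2.0 = 3.61.
t2 = (1-p)^e1 * (1-q)^e2 = 0.75^-1.0 * 0.05^2.0 = 0.003333.
4/(1-alpha^2) = -0.5.
D = -0.5*(1 - 3.61 - 0.003333) = 1.3067

1.3067


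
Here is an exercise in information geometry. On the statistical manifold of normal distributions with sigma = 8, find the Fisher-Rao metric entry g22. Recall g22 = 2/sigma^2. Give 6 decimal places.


For the 2-parameter normal family, the Fisher metric has:
  g11 = 1/sigma^2, g22 = 2/sigma^2.
sigma = 8, sigma^2 = 64.
g22 = 0.031250

0.031250


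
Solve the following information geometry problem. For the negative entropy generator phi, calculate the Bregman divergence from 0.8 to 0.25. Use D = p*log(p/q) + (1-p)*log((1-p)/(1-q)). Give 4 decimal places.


Bregman divergence with negative entropy generator:
D = p*log(p/q) + (1-p)*log((1-p)/(1-q)).
p = 0.8, q = 0.25.
p*log(p/q) = 0.8*log(0.8/0.25) = 0.930521.
(1-p)*log((1-p)/(1-q)) = 0.2*log(0.2/0.75) = -0.264351.
D = 0.930521 + -0.264351 = 0.6662

0.6662


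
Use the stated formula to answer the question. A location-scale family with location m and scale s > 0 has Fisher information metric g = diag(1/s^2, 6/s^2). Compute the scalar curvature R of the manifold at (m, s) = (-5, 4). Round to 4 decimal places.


The metric has the form g = (A dm^2 + B ds^2)/s^2 with A = 1, B = 6.
Substitute u = sqrt(A/B)*m: g = B*(du^2 + ds^2)/s^2, i.e. B times the
Poincare upper half-plane metric, which has constant Gaussian curvature -1.
Scaling a 2D metric by a constant c divides the Gaussian curvature by c,
so K = -1/B = -1/(6) = -0.1667 everywhere (the point (m, s) = (-5, 4) is irrelevant:
the curvature is constant).
Scalar curvature in dimension 2: R = 2K = -2/(6) = -0.3333.

-0.3333


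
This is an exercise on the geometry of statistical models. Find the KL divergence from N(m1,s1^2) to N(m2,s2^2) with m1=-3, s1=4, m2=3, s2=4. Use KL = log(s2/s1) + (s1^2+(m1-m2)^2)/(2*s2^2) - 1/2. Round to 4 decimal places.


KL divergence between normal distributions:
KL = log(s2/s1) + (s1^2 + (m1-m2)^2)/(2*s2^2) - 1/2.
log(4/4) = 0.0.
(4^2 + (-3-3)^2)/(2*4^2) = (16 + 36)/32 = 1.625.
KL = 0.0 + 1.625 - 0.5 = 1.1250

1.1250


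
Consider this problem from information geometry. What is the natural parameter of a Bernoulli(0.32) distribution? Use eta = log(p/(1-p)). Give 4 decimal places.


Natural parameter for Bernoulli: eta = log(p/(1-p)).
p = 0.32, 1-p = 0.68.
p/(1-p) = 0.470588.
eta = log(0.470588) = -0.7538

-0.7538


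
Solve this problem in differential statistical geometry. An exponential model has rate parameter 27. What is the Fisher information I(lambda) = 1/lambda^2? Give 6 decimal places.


Fisher information for exponential: I(lambda) = 1/lambda^2.
lambda = 27, lambda^2 = 729.
I = 1/729 = 0.001372

0.001372


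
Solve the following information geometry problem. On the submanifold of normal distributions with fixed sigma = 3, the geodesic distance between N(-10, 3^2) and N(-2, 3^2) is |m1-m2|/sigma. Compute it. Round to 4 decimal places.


On the fixed-variance normal subfamily, geodesic distance = |m1-m2|/sigma.
|-10 - -2| = 8.
sigma = 3.
d = 8/3 = 2.6667

2.6667


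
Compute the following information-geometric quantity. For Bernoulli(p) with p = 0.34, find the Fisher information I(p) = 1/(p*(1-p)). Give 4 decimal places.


For Bernoulli(p), Fisher information is I(p) = 1/(p*(1-p)).
p = 0.34, 1-p = 0.66.
p*(1-p) = 0.2244.
I(p) = 1/0.2244 = 4.4563

4.4563


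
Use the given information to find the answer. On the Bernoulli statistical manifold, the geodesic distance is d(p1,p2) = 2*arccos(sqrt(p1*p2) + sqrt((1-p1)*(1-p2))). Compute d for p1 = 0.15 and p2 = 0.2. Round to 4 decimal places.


Geodesic distance on Bernoulli manifold:
d(p1,p2) = 2*arccos(sqrt(p1*p2) + sqrt((1-p1)*(1-p2))).
sqrt(p1*p2) = sqrt(0.15*0.2) = 0.173205.
sqrt((1-p1)*(1-p2)) = sqrt(0.85*0.8) = 0.824621.
arg = 0.173205 + 0.824621 = 0.997826.
d = 2*arccos(0.997826) = 0.1319

0.1319


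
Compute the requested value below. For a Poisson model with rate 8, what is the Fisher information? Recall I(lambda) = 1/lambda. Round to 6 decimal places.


Fisher information for Poisson: I(lambda) = 1/lambda.
lambda = 8.
I(lambda) = 1/8 = 0.125000

0.125000


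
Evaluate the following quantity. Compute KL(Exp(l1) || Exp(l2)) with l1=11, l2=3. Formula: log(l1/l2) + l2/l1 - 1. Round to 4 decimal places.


KL divergence for exponential family:
KL = log(l1/l2) + l2/l1 - 1.
log(11/3) = 1.299283.
3/11 = 0.272727.
KL = 1.299283 + 0.272727 - 1 = 0.5720

0.5720


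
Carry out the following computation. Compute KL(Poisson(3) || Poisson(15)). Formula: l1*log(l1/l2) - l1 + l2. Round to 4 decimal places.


KL divergence for Poisson:
KL = l1*log(l1/l2) - l1 + l2.
l1 = 3, l2 = 15.
log(3/15) = -1.609438.
l1*log(l1/l2) = 3 * -1.609438 = -4.828314.
KL = -4.828314 - 3 + 15 = 7.1717

7.1717


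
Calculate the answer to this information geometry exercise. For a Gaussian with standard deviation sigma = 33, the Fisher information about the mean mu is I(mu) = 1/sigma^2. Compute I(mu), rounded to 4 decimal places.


The Fisher information for the mean of a normal distribution is I(mu) = 1/sigma^2.
sigma = 33, so sigma^2 = 1089.
I(mu) = 1/1089 = 0.0009

0.0009


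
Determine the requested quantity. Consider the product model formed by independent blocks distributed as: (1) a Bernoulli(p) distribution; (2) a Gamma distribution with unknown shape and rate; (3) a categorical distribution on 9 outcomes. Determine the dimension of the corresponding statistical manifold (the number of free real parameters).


The dimension of a statistical manifold equals the number of free
(independent) real parameters of the model. For a product of independent
blocks the parameter counts add.
- Bernoulli (p): 1.
- Gamma (shape, rate): 2.
- categorical on 9 outcomes (probabilities sum to 1): 9-1 = 8.
Total = 1 + 2 + 8 = 11.
Dimension = 11

11


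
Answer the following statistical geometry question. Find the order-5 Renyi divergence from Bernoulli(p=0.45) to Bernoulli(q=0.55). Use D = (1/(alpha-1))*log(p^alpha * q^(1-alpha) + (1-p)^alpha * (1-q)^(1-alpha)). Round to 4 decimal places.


Renyi divergence of order alpha between Bernoulli distributions:
D = (1/(alpha-1))*log(p^alpha * q^(1-alpha) + (1-p)^alpha * (1-q)^(1-alpha)).
alpha = 5, p = 0.45, q = 0.55.
p^alpha * q^(1-alpha) = 0.45^5 * 0.55^-4 = 0.201656.
(1-p)^alpha * (1-q)^(1-alpha) = 0.55^5 * 0.45^-4 = 1.227336.
sum = 0.201656 + 1.227336 = 1.428992.
D = (1/4)*log(1.428992) = 0.0892

0.0892


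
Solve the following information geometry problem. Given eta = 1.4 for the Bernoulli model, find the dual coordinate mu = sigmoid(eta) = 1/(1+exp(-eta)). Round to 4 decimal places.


Dual coordinate (expectation parameter) for Bernoulli:
mu = 1/(1+exp(-eta)).
eta = 1.4.
exp(-eta) = exp(-1.4) = 0.246597.
mu = 1/(1+0.246597) = 0.8022

0.8022


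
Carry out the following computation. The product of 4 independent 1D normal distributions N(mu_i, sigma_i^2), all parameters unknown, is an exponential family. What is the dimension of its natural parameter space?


Exponential family dimension calculation:
Each univariate normal has two natural parameters (mu/sigma^2 and -1/(2 sigma^2)).
With 4 independent components, dim = 2 * 4 = 8.

8


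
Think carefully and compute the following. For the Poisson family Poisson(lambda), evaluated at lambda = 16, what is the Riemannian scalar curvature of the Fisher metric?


This family has a single free parameter, so its statistical manifold
is 1-dimensional. The Riemann curvature tensor of any 1-dimensional
Riemannian manifold vanishes identically, so R = 0.

0
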